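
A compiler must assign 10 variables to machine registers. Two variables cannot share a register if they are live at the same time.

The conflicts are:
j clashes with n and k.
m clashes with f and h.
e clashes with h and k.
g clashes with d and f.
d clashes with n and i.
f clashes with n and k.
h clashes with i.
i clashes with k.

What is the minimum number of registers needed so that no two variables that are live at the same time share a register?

3

The cycle k-j-n-d-i-k has odd length 5, so it cannot be 2-colored; at least 3 registers are needed.
Using 3 registers: j=2, m=3, e=2, g=1, d=3, f=2, h=1, n=1, i=2, k=1. Every pair that conflicts lands in different registers.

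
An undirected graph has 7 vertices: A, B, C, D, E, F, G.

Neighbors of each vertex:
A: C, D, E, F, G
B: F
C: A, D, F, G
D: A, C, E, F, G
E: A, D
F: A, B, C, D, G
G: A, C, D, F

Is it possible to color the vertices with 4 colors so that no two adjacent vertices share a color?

No

A, C, D, F, G form a clique, so at least 5 colors are needed.
So 4 colors are not enough.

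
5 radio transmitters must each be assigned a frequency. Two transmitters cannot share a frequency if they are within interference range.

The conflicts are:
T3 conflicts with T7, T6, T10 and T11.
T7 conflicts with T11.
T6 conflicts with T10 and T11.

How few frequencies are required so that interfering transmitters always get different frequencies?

T3, T6, T10 are mutually in conflict, so at least 3 frequencies are needed.
Using 3 frequencies: T3=1, T7=2, T6=2, T10=3, T11=3. Each listed conflict is separated.

3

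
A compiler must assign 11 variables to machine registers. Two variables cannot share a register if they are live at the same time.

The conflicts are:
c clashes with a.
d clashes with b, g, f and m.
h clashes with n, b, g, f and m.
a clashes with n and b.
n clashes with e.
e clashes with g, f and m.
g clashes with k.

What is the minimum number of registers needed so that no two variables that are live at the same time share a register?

h and n conflict, so at least 2 registers are needed.
2 registers suffice: register 1 → {d, h, a, e, k}; register 2 → {c, n, b, g, f, m}. No two conflicting variables share a register.

2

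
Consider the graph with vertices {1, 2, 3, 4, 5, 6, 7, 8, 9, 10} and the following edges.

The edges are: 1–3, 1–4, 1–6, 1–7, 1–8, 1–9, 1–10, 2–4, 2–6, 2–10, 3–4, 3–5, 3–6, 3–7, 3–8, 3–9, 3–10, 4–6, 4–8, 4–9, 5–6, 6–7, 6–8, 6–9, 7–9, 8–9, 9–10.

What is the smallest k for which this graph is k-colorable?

6

1, 3, 4, 6, 8, 9 are mutually adjacent (a clique of size 6), so at least 6 colors are needed.
6 colors suffice: color a → {6, 10}; color b → {2, 3}; color c → {5, 9}; color d → {1}; color e → {4, 7}; color f → {8}. Every edge joins two different colors.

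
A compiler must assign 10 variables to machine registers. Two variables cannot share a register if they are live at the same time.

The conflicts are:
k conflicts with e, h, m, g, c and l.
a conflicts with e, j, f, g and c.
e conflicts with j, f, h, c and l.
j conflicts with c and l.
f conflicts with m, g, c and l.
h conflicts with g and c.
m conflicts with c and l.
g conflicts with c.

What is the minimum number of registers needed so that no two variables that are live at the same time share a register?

4

a, f, g, c pairwise conflict, so at least 4 registers are needed.
4 registers suffice: register 1 → {c, l}; register 2 → {e, m, g}; register 3 → {k, j, f}; register 4 → {a, h}. Every pair that conflicts lands in different registers.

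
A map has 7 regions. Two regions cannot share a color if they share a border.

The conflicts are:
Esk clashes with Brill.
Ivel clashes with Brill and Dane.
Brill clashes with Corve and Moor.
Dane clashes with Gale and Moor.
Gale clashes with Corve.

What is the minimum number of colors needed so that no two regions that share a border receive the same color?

3

The cycle Dane-Ivel-Brill-Corve-Gale-Dane has odd length 5, so it cannot be 2-colored; at least 3 colors are needed.
3 colors suffice: color 1 → {Brill, Dane}; color 2 → {Esk, Ivel, Corve, Moor}; color 3 → {Gale}. Each listed conflict is separated.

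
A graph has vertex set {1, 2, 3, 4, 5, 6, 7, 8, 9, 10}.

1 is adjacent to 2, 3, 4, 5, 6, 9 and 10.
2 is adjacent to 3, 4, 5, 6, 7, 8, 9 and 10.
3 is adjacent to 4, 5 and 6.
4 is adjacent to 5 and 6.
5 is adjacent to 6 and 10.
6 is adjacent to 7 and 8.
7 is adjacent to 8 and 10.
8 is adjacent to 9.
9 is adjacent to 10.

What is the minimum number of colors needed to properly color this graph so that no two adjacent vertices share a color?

6

1, 2, 3, 4, 5, 6 are mutually adjacent (a clique of size 6), so at least 6 colors are needed.
6 colors suffice: color a → {2}; color b → {6, 10}; color c → {1, 7}; color d → {5, 9}; color e → {4, 8}; color f → {3}. No two adjacent vertices share a color.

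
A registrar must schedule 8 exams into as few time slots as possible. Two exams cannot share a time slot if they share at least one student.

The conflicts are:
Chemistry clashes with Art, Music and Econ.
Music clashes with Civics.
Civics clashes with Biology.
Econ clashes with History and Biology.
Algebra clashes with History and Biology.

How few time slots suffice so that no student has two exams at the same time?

The cycle Econ-Chemistry-Music-Civics-Biology-Econ has odd length 5, so it cannot be 2-colored; at least 3 time slots are needed.
3 time slots suffice: time slot 1 → {Art, Music, Econ, Algebra}; time slot 2 → {Chemistry, History, Biology}; time slot 3 → {Civics}. No two conflicting exams share a time slot.

3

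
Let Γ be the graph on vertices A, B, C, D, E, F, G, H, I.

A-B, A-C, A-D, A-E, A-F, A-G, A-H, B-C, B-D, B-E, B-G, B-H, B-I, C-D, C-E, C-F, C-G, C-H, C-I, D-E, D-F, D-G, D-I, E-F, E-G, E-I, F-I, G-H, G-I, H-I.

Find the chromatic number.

6

B, C, D, E, G, I are mutually adjacent (a clique of size 6), so at least 6 colors are needed.
6 colors suffice: color 1 → {C}; color 2 → {F, G}; color 3 → {E, H}; color 4 → {D}; color 5 → {A, I}; color 6 → {B}. No two adjacent vertices share a color.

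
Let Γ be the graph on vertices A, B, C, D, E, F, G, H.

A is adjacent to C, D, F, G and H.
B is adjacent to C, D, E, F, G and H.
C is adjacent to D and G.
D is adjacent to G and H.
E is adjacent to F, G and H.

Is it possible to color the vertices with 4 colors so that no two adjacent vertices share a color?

Yes

The chromatic number is 4. B, C, D, G are pairwise adjacent (a clique of size 4), so at least 4 colors are needed.
4 colors suffice: color red → {A, B}; color blue → {D, E}; color green → {F, G, H}; color yellow → {C}.
That is already a proper 4-coloring.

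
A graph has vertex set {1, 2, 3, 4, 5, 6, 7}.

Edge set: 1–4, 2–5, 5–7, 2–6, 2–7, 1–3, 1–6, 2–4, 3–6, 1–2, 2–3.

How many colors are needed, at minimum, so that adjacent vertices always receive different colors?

1, 2, 3, 6 form a clique, so at least 4 colors are needed.
4 colors suffice: 1=b, 2=a, 3=d, 4=c, 5=b, 6=c, 7=c. No two adjacent vertices share a color.

4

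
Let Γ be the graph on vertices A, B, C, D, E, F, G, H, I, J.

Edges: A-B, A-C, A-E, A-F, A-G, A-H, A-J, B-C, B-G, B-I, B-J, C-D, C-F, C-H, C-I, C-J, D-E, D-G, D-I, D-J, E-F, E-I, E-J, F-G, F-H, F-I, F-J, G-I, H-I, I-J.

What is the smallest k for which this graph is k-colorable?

4

B, C, I, J are pairwise adjacent (a clique of size 4), so at least 4 colors are needed.
A valid assignment using 4 colors: A=1, B=3, C=2, D=3, E=2, F=3, G=2, H=4, I=1, J=4. Every edge joins two different colors.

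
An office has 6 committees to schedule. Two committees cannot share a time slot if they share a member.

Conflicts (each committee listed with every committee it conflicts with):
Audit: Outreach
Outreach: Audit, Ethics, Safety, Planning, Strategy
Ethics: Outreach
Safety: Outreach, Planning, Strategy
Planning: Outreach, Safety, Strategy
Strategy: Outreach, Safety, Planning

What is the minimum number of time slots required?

Outreach, Safety, Planning, Strategy pairwise conflict, so at least 4 time slots are needed.
4 time slots suffice: Audit=2, Outreach=1, Ethics=2, Safety=2, Planning=4, Strategy=3. No two conflicting committees share a time slot.

4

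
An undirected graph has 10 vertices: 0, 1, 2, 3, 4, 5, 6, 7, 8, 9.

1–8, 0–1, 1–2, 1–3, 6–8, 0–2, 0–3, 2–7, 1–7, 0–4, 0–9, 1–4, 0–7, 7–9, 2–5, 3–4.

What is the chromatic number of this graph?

4

0, 1, 2, 7 are mutually adjacent (a clique of size 4), so at least 4 colors are needed.
4 colors suffice: 0=red, 1=blue, 2=yellow, 3=yellow, 4=green, 5=red, 6=blue, 7=green, 8=red, 9=blue. Each edge has distinct colors on its endpoints.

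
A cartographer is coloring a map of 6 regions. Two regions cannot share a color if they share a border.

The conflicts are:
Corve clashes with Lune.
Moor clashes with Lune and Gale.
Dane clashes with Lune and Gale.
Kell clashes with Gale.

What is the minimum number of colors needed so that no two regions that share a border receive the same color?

Dane and Lune conflict, so at least 2 colors are needed.
A valid assignment using 2 colors: Corve=2, Moor=2, Dane=2, Lune=1, Kell=2, Gale=1. No two conflicting regions share a color.

2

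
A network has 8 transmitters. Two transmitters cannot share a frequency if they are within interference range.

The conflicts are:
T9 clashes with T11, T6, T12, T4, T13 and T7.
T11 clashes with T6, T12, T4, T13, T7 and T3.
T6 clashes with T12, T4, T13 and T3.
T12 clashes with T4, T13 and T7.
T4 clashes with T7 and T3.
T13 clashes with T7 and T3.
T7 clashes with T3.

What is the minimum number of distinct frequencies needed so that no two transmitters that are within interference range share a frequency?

5

T9, T11, T12, T13, T7 are mutually in conflict, so at least 5 frequencies are needed.
5 frequencies suffice: frequency 1 → {T11}; frequency 2 → {T12, T3}; frequency 3 → {T6, T7}; frequency 4 → {T4, T13}; frequency 5 → {T9}. Every pair that conflicts lands in different frequencies.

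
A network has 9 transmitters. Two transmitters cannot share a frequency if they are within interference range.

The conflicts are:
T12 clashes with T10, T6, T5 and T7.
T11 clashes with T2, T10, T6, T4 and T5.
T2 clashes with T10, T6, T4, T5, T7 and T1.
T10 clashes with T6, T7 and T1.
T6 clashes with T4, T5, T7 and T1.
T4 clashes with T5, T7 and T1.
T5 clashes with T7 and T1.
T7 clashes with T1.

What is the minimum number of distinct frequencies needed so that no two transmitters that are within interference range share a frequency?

T2, T6, T4, T5, T7, T1 are mutually in conflict, so at least 6 frequencies are needed.
6 frequencies suffice: frequency 1 → {T6}; frequency 2 → {T12, T2}; frequency 3 → {T11, T7}; frequency 4 → {T10, T5}; frequency 5 → {T1}; frequency 6 → {T4}. No two conflicting transmitters share a frequency.

6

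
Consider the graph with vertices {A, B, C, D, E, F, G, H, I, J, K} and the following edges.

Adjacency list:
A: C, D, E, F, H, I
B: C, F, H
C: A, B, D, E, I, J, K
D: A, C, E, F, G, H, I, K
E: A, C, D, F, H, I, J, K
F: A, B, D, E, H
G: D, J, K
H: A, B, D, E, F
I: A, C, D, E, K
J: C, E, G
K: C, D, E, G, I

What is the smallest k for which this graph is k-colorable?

5

A, D, E, F, H are pairwise adjacent (a clique of size 5), so at least 5 colors are needed.
5 colors suffice: color 1 → {B, D, J}; color 2 → {E, G}; color 3 → {C, F}; color 4 → {A, K}; color 5 → {H, I}. No two adjacent vertices share a color.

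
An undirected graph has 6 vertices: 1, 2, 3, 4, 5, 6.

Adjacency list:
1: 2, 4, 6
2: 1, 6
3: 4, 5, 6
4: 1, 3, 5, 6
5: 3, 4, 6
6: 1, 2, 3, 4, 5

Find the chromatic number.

4

3, 4, 5, 6 are pairwise adjacent (a clique of size 4), so at least 4 colors are needed.
4 colors suffice: 1=c, 2=b, 3=d, 4=b, 5=c, 6=a. Every edge joins two different colors.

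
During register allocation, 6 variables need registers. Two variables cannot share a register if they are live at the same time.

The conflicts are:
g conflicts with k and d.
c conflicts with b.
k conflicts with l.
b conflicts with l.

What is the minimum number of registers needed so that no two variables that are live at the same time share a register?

c and b conflict, so at least 2 registers are needed.
2 registers suffice: register 1 → {k, d, b}; register 2 → {g, c, l}. Each listed conflict is separated.

2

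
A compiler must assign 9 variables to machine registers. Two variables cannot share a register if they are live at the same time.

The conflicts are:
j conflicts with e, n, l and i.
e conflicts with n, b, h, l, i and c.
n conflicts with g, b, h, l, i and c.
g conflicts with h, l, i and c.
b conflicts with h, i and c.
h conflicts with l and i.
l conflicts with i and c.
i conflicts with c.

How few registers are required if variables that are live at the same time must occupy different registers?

5

j, e, n, l, i pairwise conflict, so at least 5 registers are needed.
5 registers suffice: register 1 → {i}; register 2 → {n}; register 3 → {e, g}; register 4 → {b, l}; register 5 → {j, h, c}. No two conflicting variables share a register.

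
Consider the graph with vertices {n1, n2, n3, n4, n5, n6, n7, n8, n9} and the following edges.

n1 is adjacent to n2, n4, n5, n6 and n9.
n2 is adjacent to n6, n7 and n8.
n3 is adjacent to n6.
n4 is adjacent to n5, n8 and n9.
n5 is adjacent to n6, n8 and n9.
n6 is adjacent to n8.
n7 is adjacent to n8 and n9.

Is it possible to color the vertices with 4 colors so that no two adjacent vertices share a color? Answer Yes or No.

Yes

The chromatic number is 4. n1, n4, n5, n9 are pairwise adjacent (a clique of size 4), so at least 4 colors are needed.
4 colors suffice: color 1 → {n2, n3, n5}; color 2 → {n1, n8}; color 3 → {n4, n6, n7}; color 4 → {n9}.
That is already a proper 4-coloring.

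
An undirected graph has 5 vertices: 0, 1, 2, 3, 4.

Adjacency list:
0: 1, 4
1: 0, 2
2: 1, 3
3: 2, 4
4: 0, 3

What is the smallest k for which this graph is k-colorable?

3

The cycle 3-4-0-1-2-3 has odd length 5, so it cannot be 2-colored; at least 3 colors are needed.
3 colors suffice: 0=red, 1=blue, 2=red, 3=green, 4=blue. Every edge joins two different colors.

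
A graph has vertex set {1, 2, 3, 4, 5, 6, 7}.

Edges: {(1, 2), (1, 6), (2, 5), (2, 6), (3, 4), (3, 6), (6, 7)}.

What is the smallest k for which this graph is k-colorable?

3

1, 2, 6 are mutually adjacent, so at least 3 colors are needed.
3 colors suffice: color a → {4, 5, 6}; color b → {2, 3, 7}; color c → {1}. Each edge has distinct colors on its endpoints.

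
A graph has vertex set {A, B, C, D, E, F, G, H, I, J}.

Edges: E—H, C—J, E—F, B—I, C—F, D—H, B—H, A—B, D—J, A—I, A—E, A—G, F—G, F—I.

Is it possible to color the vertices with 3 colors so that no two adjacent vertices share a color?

Yes

The chromatic number is 3. A, B, I are mutually adjacent, so at least 3 colors are needed.
3 colors suffice: color red → {A, F, H, J}; color blue → {C, D, E, G, I}; color green → {B}.
That is already a proper 3-coloring.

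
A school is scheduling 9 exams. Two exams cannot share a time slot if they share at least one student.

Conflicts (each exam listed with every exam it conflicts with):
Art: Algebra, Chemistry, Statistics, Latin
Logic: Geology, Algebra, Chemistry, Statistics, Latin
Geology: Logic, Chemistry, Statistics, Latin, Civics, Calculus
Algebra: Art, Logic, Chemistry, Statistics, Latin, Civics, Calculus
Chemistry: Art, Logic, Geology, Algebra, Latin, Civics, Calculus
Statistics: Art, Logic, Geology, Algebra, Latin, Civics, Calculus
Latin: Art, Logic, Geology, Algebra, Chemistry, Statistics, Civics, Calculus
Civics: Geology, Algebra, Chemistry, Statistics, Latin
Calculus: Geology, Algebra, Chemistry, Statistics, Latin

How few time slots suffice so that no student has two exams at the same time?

Geology, Statistics, Latin, Calculus all conflict with each other, so at least 4 time slots are needed.
A valid assignment using 4 time slots: Art=4, Logic=4, Geology=2, Algebra=2, Chemistry=3, Statistics=3, Latin=1, Civics=4, Calculus=4. No two conflicting exams share a time slot.

4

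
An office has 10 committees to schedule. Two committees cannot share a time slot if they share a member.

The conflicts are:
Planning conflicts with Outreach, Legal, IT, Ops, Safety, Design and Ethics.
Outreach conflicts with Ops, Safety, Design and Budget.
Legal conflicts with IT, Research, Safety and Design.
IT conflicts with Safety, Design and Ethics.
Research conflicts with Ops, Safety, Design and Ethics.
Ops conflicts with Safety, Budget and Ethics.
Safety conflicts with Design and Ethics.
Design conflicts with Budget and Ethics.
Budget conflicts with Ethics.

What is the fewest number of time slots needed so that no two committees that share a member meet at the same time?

Planning, IT, Safety, Design, Ethics pairwise conflict, so at least 5 time slots are needed.
A valid assignment using 5 time slots: Planning=4, Outreach=3, Legal=3, IT=5, Research=4, Ops=1, Safety=2, Design=1, Budget=2, Ethics=3. No two conflicting committees share a time slot.

5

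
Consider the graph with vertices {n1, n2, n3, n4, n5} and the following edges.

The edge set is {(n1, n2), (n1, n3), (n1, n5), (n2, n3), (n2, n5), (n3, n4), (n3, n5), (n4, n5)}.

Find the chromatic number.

4

n1, n2, n3, n5 form a clique, so at least 4 colors are needed.
A valid assignment using 4 colors: n1=Y, n2=G, n3=R, n4=G, n5=B. Each edge has distinct colors on its endpoints.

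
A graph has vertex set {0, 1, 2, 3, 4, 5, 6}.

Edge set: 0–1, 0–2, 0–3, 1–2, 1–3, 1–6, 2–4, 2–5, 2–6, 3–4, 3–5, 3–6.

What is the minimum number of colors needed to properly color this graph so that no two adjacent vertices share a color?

0, 1, 3 are pairwise adjacent, so at least 3 colors are needed.
One proper 3-coloring: 0=green, 1=blue, 2=red, 3=red, 4=blue, 5=blue, 6=green. Every edge joins two different colors.

3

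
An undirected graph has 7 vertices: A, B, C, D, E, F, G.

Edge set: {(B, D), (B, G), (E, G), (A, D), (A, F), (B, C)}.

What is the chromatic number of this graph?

2

E and G are adjacent, so at least 2 colors are needed.
A valid assignment using 2 colors: A=1, B=1, C=2, D=2, E=1, F=2, G=2. No two adjacent vertices share a color.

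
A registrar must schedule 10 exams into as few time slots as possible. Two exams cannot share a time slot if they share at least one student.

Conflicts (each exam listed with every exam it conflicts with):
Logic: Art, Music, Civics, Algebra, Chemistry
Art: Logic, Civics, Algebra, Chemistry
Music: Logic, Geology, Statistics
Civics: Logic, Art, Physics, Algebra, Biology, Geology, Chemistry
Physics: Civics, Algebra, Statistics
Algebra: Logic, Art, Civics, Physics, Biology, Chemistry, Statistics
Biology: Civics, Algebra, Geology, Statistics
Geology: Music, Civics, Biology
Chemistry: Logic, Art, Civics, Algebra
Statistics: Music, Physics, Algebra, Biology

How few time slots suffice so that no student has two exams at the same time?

5

Logic, Art, Civics, Algebra, Chemistry pairwise conflict, so at least 5 time slots are needed.
A valid assignment using 5 time slots: Logic=3, Art=4, Music=4, Civics=1, Physics=3, Algebra=2, Biology=3, Geology=2, Chemistry=5, Statistics=1. Every pair that conflicts lands in different time slots.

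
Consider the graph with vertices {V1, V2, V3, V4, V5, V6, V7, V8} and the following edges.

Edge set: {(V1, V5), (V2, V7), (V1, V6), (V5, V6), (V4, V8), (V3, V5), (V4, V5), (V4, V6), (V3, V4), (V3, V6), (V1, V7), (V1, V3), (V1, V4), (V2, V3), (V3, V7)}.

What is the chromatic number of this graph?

5

V1, V3, V4, V5, V6 are mutually adjacent (a clique of size 5), so at least 5 colors are needed.
5 colors suffice: color 1 → {V3, V8}; color 2 → {V1, V2}; color 3 → {V4, V7}; color 4 → {V5}; color 5 → {V6}. Each edge has distinct colors on its endpoints.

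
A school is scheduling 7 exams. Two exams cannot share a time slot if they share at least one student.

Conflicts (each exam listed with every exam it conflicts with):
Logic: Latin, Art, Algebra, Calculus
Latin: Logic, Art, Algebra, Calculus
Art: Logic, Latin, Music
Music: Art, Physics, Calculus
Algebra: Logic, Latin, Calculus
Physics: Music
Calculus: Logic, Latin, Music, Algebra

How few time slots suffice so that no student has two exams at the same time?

Logic, Latin, Algebra, Calculus are mutually in conflict, so at least 4 time slots are needed.
4 time slots suffice: Logic=3, Latin=2, Art=1, Music=2, Algebra=4, Physics=1, Calculus=1. Every pair that conflicts lands in different time slots.

4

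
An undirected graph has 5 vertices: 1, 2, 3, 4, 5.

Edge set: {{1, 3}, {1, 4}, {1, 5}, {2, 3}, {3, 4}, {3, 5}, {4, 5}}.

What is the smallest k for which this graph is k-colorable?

4

1, 3, 4, 5 are mutually adjacent (a clique of size 4), so at least 4 colors are needed.
A valid assignment using 4 colors: 1=c, 2=b, 3=a, 4=d, 5=b. Every edge joins two different colors.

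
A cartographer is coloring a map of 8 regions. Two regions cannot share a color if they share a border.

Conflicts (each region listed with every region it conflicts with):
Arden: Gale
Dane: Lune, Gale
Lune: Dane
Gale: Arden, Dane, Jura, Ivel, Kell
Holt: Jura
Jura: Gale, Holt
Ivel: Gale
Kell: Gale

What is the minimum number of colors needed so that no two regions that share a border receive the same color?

2

Gale and Jura conflict, so at least 2 colors are needed.
2 colors suffice: color 1 → {Lune, Gale, Holt}; color 2 → {Arden, Dane, Jura, Ivel, Kell}. No two conflicting regions share a color.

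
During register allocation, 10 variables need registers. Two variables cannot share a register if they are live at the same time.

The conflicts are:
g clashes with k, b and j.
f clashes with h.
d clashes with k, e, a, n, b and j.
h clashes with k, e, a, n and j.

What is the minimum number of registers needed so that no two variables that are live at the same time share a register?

d and e conflict, so at least 2 registers are needed.
2 registers suffice: g=1, f=2, d=1, h=1, k=2, e=2, a=2, n=2, b=2, j=2. No two conflicting variables share a register.

2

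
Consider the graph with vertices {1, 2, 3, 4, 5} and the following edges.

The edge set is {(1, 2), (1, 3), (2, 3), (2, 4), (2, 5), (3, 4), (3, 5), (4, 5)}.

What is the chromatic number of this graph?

2, 3, 4, 5 are pairwise adjacent (a clique of size 4), so at least 4 colors are needed.
One proper 4-coloring: 1=c, 2=a, 3=b, 4=d, 5=c. Each edge has distinct colors on its endpoints.

4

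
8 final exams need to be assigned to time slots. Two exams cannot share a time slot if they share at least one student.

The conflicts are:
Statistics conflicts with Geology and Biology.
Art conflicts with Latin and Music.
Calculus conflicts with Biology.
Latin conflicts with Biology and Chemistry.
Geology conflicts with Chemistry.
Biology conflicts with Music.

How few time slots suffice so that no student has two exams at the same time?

3

The cycle Chemistry-Geology-Statistics-Biology-Latin-Chemistry has odd length 5, so it cannot be 2-colored; at least 3 time slots are needed.
3 time slots suffice: time slot 1 → {Art, Biology, Chemistry}; time slot 2 → {Statistics, Calculus, Latin, Music}; time slot 3 → {Geology}. Every pair that conflicts lands in different time slots.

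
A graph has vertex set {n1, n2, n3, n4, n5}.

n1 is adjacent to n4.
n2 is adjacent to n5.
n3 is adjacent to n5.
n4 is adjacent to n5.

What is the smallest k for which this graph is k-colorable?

2

n4 and n5 are adjacent, so at least 2 colors are needed.
2 colors suffice: color 1 → {n1, n5}; color 2 → {n2, n3, n4}. Each edge has distinct colors on its endpoints.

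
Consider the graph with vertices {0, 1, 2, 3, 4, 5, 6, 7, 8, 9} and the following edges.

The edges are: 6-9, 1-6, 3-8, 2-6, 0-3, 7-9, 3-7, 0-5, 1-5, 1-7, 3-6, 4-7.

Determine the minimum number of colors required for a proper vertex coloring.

The cycle 0-3-7-1-5-0 has odd length 5, so it cannot be 2-colored; at least 3 colors are needed.
A valid assignment using 3 colors: 0=green, 1=red, 2=red, 3=red, 4=red, 5=blue, 6=blue, 7=blue, 8=blue, 9=red. Each edge has distinct colors on its endpoints.

3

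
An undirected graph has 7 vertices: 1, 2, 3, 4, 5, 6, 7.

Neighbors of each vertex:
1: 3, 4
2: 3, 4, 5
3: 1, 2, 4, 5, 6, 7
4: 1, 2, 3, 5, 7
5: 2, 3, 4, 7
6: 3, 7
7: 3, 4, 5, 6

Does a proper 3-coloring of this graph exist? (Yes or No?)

2, 3, 4, 5 form a clique, so at least 4 colors are needed.
So 3 colors are not enough.

No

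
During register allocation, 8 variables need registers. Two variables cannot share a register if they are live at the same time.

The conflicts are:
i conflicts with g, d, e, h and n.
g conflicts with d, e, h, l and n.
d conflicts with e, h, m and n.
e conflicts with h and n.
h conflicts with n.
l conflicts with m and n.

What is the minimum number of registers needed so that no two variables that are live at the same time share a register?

6

i, g, d, e, h, n are mutually in conflict, so at least 6 registers are needed.
6 registers suffice: register 1 → {d, l}; register 2 → {g, m}; register 3 → {n}; register 4 → {i}; register 5 → {e}; register 6 → {h}. Every pair that conflicts lands in different registers.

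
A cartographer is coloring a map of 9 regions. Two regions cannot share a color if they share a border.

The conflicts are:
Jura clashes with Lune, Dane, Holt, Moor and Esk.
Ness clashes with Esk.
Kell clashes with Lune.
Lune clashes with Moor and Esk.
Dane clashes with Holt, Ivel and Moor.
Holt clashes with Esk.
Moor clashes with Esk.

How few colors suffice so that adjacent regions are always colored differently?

4

Jura, Lune, Moor, Esk are mutually in conflict, so at least 4 colors are needed.
4 colors suffice: Jura=1, Ness=1, Kell=1, Lune=4, Dane=2, Holt=3, Ivel=1, Moor=3, Esk=2. Each listed conflict is separated.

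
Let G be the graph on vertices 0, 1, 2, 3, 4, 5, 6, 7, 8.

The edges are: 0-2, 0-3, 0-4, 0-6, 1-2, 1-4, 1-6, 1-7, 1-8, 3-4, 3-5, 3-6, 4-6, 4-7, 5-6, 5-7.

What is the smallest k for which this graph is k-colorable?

4

0, 3, 4, 6 form a clique, so at least 4 colors are needed.
A valid assignment using 4 colors: 0=d, 1=a, 2=b, 3=a, 4=b, 5=b, 6=c, 7=c, 8=b. Each edge has distinct colors on its endpoints.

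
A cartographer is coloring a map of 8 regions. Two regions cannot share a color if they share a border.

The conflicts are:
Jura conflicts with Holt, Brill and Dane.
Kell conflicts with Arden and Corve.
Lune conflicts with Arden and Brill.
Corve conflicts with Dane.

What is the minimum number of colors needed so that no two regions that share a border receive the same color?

The cycle Brill-Lune-Arden-Kell-Corve-Dane-Jura-Brill has odd length 7, so it cannot be 2-colored; at least 3 colors are needed.
3 colors suffice: color 1 → {Jura, Kell, Lune}; color 2 → {Holt, Arden, Corve, Brill}; color 3 → {Dane}. Each listed conflict is separated.

3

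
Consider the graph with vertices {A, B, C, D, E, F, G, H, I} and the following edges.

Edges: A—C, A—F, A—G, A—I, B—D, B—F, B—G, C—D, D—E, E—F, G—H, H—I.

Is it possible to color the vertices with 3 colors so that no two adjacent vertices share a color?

Yes

The chromatic number is 3. The cycle E-F-A-C-D-E has odd length 5, so it cannot be 2-colored; at least 3 colors are needed.
A valid assignment using 3 colors: A=1, B=3, C=2, D=1, E=3, F=2, G=2, H=1, I=2.
That is already a proper 3-coloring.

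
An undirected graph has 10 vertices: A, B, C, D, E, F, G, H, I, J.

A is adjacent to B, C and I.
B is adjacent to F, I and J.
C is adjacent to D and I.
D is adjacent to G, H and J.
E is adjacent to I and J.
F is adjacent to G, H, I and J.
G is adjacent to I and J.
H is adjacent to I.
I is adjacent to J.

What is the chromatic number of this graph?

B, F, I, J form a clique, so at least 4 colors are needed.
A valid assignment using 4 colors: A=2, B=4, C=3, D=1, E=3, F=3, G=4, H=2, I=1, J=2. No two adjacent vertices share a color.

4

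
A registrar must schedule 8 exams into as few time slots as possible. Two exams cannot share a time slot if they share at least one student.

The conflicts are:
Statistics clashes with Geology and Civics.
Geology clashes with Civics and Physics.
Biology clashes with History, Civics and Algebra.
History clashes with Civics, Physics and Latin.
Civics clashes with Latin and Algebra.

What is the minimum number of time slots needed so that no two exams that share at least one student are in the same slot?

Statistics, Geology, Civics are mutually in conflict, so at least 3 time slots are needed.
A valid assignment using 3 time slots: Statistics=3, Geology=2, Biology=3, History=2, Civics=1, Physics=1, Latin=3, Algebra=2. Each listed conflict is separated.

3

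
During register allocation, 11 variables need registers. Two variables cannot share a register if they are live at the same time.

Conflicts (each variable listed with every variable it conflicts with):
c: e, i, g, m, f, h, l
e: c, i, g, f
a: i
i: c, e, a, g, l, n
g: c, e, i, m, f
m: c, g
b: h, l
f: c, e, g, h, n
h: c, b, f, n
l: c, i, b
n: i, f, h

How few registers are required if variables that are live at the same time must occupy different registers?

c, e, i, g pairwise conflict, so at least 4 registers are needed.
4 registers suffice: c=1, e=4, a=1, i=2, g=3, m=2, b=1, f=2, h=3, l=3, n=1. Each listed conflict is separated.

4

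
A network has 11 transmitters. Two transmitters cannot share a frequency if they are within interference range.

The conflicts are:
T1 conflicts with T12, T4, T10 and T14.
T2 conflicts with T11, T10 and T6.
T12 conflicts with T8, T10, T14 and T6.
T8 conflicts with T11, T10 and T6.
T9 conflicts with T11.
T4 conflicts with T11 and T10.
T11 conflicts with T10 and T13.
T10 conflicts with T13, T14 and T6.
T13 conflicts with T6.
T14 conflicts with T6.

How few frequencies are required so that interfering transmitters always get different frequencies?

4

T1, T12, T10, T14 all conflict with each other, so at least 4 frequencies are needed.
4 frequencies suffice: frequency 1 → {T9, T10}; frequency 2 → {T1, T11, T6}; frequency 3 → {T2, T12, T4, T13}; frequency 4 → {T8, T14}. Every pair that conflicts lands in different frequencies.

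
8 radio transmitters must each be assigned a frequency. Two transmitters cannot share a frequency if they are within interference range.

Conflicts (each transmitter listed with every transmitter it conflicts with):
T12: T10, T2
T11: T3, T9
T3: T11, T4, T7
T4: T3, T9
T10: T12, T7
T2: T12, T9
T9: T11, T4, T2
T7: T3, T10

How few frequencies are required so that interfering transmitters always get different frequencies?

The cycle T12-T2-T9-T4-T3-T7-T10-T12 has odd length 7, so it cannot be 2-colored; at least 3 frequencies are needed.
A valid assignment using 3 frequencies: T12=3, T11=2, T3=1, T4=2, T10=1, T2=2, T9=1, T7=2. Every pair that conflicts lands in different frequencies.

3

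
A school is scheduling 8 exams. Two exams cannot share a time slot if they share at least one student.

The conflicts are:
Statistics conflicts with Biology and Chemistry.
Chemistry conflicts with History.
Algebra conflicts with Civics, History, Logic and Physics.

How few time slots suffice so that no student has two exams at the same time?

2

Algebra and Logic conflict, so at least 2 time slots are needed.
2 time slots suffice: time slot 1 → {Biology, Chemistry, Algebra}; time slot 2 → {Statistics, Civics, History, Logic, Physics}. Each listed conflict is separated.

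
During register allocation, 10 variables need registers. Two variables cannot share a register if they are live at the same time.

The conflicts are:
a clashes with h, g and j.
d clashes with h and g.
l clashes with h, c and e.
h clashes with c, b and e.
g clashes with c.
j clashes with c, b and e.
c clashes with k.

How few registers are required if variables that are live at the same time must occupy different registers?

l, h, e pairwise conflict, so at least 3 registers are needed.
3 registers suffice: a=2, d=2, l=3, h=1, g=1, j=1, c=2, b=2, e=2, k=1. Each listed conflict is separated.

3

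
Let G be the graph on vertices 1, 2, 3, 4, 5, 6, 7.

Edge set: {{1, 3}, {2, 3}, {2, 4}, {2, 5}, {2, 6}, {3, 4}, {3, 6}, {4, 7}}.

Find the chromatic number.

3

2, 3, 4 are mutually adjacent, so at least 3 colors are needed.
3 colors suffice: color a → {1, 2, 7}; color b → {3, 5}; color c → {4, 6}. No two adjacent vertices share a color.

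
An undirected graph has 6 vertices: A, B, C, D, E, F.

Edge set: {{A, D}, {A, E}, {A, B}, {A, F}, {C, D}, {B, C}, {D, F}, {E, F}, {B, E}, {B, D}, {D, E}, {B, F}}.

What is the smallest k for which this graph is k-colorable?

5

A, B, D, E, F are pairwise adjacent (a clique of size 5), so at least 5 colors are needed.
5 colors suffice: color red → {D}; color blue → {B}; color green → {C, F}; color yellow → {A}; color purple → {E}. Each edge has distinct colors on its endpoints.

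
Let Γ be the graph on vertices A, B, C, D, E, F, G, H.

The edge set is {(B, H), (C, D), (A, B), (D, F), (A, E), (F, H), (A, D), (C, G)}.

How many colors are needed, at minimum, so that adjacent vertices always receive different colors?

3

The cycle B-A-D-F-H-B has odd length 5, so it cannot be 2-colored; at least 3 colors are needed.
3 colors suffice: A=2, B=3, C=2, D=1, E=1, F=2, G=1, H=1. No two adjacent vertices share a color.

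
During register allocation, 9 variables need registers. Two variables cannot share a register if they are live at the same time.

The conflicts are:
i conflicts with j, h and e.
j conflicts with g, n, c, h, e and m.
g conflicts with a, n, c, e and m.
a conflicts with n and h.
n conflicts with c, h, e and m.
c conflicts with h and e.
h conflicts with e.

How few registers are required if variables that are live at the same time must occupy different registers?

5

j, n, c, h, e are mutually in conflict, so at least 5 registers are needed.
5 registers suffice: register 1 → {i, n}; register 2 → {j, a}; register 3 → {e, m}; register 4 → {g, h}; register 5 → {c}. No two conflicting variables share a register.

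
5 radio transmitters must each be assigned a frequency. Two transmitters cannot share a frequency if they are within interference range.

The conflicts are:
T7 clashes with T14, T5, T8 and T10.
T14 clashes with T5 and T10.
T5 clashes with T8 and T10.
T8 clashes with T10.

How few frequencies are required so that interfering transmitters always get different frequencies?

4

T7, T5, T8, T10 are mutually in conflict, so at least 4 frequencies are needed.
4 frequencies suffice: frequency 1 → {T7}; frequency 2 → {T5}; frequency 3 → {T10}; frequency 4 → {T14, T8}. Every pair that conflicts lands in different frequencies.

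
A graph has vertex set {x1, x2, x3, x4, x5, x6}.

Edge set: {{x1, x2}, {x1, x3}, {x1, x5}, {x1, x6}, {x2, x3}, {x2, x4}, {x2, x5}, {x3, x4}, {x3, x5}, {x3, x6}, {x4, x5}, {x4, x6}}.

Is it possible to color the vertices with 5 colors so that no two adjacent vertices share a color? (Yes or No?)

Yes

The chromatic number is 4. x1, x2, x3, x5 are pairwise adjacent (a clique of size 4), so at least 4 colors are needed.
One proper 4-coloring: x1=B, x2=G, x3=R, x4=B, x5=Y, x6=G.
Since 5 ≥ 4, a proper 5-coloring certainly exists.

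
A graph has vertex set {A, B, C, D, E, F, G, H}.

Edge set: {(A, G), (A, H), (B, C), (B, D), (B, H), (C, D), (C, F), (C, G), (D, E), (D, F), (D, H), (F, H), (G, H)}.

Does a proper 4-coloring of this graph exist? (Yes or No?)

Yes

The chromatic number is 3. C, D, F form a triangle, so at least 3 colors are needed.
3 colors suffice: color red → {D, G}; color blue → {C, E, H}; color green → {A, B, F}.
Since 4 ≥ 3, a proper 4-coloring certainly exists.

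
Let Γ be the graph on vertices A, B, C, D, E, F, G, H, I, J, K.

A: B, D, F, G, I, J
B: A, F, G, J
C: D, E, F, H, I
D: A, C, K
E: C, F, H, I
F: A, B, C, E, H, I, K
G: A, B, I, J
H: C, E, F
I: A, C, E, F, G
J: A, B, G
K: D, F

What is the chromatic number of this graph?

4

A, B, G, J form a clique, so at least 4 colors are needed.
4 colors suffice: color red → {D, F, G}; color blue → {A, C, K}; color green → {B, H, I}; color yellow → {E, J}. No two adjacent vertices share a color.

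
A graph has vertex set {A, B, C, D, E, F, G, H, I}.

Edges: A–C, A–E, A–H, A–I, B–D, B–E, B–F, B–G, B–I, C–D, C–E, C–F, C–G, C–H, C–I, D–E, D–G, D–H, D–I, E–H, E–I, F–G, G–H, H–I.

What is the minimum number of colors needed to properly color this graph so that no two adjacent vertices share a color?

A, C, E, H, I are pairwise adjacent (a clique of size 5), so at least 5 colors are needed.
One proper 5-coloring: A=4, B=1, C=1, D=4, E=2, F=3, G=2, H=5, I=3. No two adjacent vertices share a color.

5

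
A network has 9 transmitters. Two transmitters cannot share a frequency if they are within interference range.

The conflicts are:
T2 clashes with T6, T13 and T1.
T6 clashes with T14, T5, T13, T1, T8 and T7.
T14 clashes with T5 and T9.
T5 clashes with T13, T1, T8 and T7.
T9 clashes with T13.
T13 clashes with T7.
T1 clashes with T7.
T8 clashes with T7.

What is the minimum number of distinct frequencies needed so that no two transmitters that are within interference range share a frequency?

4

T6, T5, T13, T7 all conflict with each other, so at least 4 frequencies are needed.
4 frequencies suffice: T2=2, T6=1, T14=3, T5=2, T9=1, T13=3, T1=3, T8=3, T7=4. No two conflicting transmitters share a frequency.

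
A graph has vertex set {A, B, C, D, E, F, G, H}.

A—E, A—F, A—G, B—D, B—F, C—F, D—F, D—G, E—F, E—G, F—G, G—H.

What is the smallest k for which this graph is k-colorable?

4

A, E, F, G are mutually adjacent (a clique of size 4), so at least 4 colors are needed.
A valid assignment using 4 colors: A=3, B=2, C=2, D=3, E=4, F=1, G=2, H=1. Every edge joins two different colors.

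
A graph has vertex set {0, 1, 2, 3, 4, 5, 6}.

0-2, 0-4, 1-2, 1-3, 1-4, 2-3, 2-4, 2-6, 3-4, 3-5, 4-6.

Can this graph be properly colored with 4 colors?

The chromatic number is 4. 1, 2, 3, 4 form a clique, so at least 4 colors are needed.
4 colors suffice: color red → {2, 5}; color blue → {4}; color green → {0, 3, 6}; color yellow → {1}.
That is already a proper 4-coloring.

Yes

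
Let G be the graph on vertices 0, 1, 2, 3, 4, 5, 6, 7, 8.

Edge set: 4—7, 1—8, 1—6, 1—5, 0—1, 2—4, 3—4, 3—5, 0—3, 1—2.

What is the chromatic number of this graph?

3

The cycle 0-1-2-4-3-0 has odd length 5, so it cannot be 2-colored; at least 3 colors are needed.
One proper 3-coloring: 0=blue, 1=red, 2=green, 3=red, 4=blue, 5=blue, 6=blue, 7=red, 8=blue. Every edge joins two different colors.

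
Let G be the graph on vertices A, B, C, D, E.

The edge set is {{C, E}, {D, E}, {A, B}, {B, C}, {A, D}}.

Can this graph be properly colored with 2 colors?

The cycle A-D-E-C-B-A has odd length 5, so it cannot be 2-colored; at least 3 colors are needed.
So 2 colors are not enough.

No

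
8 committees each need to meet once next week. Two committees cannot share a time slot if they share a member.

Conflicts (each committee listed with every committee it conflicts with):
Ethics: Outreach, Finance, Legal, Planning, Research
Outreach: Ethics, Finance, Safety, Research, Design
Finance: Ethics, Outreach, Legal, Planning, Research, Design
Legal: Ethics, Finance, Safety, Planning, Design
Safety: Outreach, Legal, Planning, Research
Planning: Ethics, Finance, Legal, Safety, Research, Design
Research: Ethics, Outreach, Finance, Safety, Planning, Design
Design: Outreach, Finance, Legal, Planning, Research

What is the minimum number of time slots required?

4

Finance, Legal, Planning, Design are mutually in conflict, so at least 4 time slots are needed.
4 time slots suffice: Ethics=4, Outreach=1, Finance=2, Legal=3, Safety=2, Planning=1, Research=3, Design=4. Every pair that conflicts lands in different time slots.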